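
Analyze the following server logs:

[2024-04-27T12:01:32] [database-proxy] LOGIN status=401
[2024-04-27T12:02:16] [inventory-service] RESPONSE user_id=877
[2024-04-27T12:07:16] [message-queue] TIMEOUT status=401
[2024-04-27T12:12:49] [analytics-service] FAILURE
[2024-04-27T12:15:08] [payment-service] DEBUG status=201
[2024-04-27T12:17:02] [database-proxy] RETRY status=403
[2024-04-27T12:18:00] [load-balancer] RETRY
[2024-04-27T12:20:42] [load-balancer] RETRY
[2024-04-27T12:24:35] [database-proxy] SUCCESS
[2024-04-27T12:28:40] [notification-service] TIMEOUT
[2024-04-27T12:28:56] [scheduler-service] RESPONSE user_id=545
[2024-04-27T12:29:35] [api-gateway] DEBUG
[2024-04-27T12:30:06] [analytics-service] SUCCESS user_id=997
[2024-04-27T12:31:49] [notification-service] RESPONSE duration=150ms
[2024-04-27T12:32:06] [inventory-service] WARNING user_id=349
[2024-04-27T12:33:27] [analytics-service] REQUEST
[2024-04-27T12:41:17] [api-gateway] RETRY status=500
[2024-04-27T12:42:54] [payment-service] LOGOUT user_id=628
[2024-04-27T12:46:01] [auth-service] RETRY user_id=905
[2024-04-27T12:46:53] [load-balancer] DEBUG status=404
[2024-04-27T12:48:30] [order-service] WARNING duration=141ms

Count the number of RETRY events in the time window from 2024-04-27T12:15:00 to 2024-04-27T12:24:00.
3

To count events in the time window:

1. Window boundaries: 2024-04-27T12:15:00 to 2024-04-27T12:24:00
2. Filter for RETRY events within this window
3. Count matching events: 3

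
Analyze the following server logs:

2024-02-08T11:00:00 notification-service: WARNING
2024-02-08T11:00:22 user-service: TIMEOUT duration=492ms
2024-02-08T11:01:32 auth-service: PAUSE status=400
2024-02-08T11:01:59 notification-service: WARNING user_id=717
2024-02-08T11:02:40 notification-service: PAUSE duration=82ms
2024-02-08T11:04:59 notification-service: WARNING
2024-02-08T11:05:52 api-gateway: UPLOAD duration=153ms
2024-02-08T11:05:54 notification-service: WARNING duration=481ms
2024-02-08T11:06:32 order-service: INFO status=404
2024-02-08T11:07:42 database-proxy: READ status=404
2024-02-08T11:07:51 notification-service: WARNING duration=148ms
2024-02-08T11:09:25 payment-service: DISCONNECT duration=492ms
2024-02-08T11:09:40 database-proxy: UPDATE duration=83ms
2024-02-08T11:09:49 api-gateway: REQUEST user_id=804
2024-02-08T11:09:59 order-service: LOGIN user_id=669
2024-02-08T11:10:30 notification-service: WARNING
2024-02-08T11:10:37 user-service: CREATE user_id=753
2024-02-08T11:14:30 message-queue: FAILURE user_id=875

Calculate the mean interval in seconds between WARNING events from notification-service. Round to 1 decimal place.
126.0

To calculate average interval:

1. Find all WARNING events for notification-service in order
2. Calculate time gaps between consecutive events
3. Compute mean of gaps: 630 / 5 = 126.0 seconds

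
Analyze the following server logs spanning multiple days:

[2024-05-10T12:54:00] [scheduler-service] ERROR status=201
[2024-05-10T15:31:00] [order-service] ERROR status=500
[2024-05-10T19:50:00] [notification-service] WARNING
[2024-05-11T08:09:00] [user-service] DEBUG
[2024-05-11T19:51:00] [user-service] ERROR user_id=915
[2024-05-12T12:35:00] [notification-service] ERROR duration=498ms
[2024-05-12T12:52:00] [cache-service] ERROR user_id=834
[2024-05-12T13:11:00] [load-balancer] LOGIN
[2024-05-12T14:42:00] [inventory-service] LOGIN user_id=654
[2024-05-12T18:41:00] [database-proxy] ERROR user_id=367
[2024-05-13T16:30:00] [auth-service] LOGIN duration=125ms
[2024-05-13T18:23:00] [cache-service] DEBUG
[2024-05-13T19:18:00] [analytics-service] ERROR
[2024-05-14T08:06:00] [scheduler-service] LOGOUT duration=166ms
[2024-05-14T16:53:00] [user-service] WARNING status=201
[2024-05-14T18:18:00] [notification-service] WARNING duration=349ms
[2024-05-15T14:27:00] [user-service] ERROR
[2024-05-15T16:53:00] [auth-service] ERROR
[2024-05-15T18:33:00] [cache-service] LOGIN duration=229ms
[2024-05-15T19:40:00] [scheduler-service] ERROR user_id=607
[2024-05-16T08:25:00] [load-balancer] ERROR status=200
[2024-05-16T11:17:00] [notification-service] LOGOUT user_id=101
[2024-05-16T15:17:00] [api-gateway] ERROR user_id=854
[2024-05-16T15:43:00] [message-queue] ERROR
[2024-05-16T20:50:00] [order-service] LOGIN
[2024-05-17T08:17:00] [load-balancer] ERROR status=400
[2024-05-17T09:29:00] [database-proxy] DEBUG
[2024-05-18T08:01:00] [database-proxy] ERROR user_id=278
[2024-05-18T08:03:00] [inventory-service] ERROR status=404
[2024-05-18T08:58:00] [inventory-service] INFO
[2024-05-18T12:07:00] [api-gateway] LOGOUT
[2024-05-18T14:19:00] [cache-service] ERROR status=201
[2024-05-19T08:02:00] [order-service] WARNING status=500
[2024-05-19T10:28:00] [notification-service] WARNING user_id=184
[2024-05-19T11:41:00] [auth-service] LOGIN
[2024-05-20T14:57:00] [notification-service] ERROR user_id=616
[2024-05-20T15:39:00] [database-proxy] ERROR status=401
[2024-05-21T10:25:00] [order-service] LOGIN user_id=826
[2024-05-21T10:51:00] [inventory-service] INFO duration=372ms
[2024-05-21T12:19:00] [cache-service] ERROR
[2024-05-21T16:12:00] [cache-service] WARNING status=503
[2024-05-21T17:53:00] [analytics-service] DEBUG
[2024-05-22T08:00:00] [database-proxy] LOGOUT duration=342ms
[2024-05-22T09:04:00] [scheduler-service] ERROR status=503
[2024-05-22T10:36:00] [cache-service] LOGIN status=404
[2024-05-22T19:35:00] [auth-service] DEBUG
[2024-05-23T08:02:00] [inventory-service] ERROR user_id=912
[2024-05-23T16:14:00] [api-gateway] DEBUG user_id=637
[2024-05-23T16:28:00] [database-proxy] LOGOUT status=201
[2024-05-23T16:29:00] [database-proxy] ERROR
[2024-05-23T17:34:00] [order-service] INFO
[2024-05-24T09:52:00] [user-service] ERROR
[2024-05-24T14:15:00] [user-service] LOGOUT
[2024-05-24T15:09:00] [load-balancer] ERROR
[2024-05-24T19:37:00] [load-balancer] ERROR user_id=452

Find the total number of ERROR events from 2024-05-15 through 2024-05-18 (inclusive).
10

To filter by date range:

1. Date range: 2024-05-15 through 2024-05-18, both dates inclusive
2. Filter for ERROR events whose date falls in this range
3. Count matching events: 10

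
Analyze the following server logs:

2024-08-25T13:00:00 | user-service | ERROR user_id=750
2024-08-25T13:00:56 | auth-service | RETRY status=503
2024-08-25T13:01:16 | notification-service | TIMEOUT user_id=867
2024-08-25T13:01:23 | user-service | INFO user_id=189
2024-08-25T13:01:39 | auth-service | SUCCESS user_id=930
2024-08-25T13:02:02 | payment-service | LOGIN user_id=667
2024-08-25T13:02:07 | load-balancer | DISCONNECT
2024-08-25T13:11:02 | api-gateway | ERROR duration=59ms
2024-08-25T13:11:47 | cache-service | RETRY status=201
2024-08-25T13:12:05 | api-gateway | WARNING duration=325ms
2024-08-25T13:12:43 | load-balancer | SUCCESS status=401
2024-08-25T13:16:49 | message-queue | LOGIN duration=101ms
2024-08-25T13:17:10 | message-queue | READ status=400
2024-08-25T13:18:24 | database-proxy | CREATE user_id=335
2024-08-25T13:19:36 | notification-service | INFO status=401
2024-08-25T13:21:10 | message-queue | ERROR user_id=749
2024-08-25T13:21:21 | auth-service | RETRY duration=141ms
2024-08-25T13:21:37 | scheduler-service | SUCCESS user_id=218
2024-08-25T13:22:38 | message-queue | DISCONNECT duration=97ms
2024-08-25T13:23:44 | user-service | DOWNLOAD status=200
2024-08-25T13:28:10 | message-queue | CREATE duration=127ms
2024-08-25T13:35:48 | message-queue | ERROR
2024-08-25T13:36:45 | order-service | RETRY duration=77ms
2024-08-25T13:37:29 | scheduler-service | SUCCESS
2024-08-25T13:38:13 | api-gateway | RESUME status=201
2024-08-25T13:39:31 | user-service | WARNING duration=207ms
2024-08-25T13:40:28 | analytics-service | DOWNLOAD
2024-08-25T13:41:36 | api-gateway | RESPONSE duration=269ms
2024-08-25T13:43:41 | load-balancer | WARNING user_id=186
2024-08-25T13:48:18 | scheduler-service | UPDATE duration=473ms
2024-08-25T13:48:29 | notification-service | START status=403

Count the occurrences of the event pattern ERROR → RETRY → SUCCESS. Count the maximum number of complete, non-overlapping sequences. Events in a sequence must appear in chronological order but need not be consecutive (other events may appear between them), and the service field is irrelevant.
4

To count sequences:

1. Look for pattern: ERROR → RETRY → SUCCESS
2. Greedily scan the log in chronological order, matching each sequence element in turn (ignoring service)
3. Each time the full pattern completes, increment the count and restart matching from the next event
4. Complete non-overlapping sequences found: 4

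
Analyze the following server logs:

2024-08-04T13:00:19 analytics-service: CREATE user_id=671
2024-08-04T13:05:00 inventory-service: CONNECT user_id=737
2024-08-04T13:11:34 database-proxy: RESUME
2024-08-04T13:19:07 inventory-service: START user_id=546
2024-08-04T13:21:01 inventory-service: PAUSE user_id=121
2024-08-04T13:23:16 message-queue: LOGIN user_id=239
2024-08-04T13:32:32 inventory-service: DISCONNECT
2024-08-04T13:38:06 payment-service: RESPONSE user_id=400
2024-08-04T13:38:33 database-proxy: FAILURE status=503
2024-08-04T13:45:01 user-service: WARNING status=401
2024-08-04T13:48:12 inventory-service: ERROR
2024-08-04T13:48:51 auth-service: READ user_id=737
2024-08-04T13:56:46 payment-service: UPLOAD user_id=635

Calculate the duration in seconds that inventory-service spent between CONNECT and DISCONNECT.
1652

To calculate state duration:

1. Find CONNECT event for inventory-service: 2024-08-04T13:05:00
2. Find DISCONNECT event for inventory-service: 2024-08-04T13:32:32
3. Calculate duration: 2024-08-04T13:32:32 - 2024-08-04T13:05:00 = 1652 seconds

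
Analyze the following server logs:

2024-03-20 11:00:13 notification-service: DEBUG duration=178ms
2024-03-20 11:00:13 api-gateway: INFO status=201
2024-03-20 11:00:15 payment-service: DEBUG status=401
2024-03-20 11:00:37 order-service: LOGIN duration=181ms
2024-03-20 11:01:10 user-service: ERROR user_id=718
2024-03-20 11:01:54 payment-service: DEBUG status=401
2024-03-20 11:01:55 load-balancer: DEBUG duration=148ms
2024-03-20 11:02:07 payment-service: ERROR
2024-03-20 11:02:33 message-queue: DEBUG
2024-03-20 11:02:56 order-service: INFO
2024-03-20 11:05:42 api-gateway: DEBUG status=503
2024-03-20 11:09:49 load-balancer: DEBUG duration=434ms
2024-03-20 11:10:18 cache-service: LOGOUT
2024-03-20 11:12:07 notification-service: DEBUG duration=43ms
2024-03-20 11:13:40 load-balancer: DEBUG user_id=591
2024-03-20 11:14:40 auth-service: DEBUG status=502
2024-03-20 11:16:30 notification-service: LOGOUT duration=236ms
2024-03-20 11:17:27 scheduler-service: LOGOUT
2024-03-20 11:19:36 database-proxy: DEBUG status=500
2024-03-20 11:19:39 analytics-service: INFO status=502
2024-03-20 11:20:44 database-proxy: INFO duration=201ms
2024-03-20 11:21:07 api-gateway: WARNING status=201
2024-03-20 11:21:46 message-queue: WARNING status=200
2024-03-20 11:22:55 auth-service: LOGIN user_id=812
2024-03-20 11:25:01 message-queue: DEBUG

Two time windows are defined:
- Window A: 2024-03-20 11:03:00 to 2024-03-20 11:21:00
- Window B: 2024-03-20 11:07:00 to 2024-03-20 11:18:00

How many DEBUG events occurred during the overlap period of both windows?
4

To find overlap events:

1. Window A: 2024-03-20 11:03:00 to 2024-03-20 11:21:00
2. Window B: 2024-03-20 11:07:00 to 2024-03-20 11:18:00
3. Overlap period: 2024-03-20 11:07:00 to 2024-03-20 11:18:00
4. Count DEBUG events in overlap: 4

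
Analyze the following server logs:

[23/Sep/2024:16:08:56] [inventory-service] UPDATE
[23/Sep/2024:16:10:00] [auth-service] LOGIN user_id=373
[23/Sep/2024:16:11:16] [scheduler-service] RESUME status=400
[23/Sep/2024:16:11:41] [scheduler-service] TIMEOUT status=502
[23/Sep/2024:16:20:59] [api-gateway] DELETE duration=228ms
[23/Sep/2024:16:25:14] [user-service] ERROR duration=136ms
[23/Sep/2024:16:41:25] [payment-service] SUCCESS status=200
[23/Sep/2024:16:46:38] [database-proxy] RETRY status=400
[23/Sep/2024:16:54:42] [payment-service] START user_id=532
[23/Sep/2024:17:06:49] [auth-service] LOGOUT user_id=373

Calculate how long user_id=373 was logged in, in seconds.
3409

To calculate session duration:

1. Find LOGIN event for user_id=373: 23/Sep/2024:16:10:00
2. Find LOGOUT event for user_id=373: 23/Sep/2024:17:06:49
3. Session duration: 23/Sep/2024:17:06:49 - 23/Sep/2024:16:10:00 = 3409 seconds (56 minutes)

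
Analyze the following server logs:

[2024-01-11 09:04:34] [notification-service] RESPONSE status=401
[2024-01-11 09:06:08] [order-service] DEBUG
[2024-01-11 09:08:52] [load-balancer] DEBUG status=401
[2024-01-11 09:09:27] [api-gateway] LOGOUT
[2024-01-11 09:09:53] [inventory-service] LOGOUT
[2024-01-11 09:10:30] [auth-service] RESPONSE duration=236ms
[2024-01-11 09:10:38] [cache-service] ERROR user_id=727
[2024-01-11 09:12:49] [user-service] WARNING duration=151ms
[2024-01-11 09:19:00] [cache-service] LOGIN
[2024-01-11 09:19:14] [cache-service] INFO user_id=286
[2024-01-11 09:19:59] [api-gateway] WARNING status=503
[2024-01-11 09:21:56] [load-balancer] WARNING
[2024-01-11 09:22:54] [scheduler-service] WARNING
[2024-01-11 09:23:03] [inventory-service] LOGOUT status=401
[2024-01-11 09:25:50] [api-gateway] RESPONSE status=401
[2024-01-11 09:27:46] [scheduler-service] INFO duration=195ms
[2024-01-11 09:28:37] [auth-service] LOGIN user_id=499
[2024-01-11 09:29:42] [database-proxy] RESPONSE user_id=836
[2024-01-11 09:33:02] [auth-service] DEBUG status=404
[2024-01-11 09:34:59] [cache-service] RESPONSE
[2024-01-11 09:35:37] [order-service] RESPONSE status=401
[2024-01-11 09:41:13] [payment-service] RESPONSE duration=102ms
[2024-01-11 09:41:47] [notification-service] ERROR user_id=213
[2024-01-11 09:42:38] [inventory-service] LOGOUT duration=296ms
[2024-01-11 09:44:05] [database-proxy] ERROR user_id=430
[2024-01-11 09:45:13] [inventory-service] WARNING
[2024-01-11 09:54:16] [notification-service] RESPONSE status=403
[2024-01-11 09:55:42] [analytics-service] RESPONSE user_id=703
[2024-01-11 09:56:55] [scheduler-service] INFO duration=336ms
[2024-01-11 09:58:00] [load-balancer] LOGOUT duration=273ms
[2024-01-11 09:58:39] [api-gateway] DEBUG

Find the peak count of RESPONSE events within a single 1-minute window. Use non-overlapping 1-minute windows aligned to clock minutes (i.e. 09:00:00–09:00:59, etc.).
1

To find the burst window:

1. Divide the log period into non-overlapping 1-minute windows starting at 09:00
2. Count RESPONSE events in each window
3. Find the window with maximum count
4. Maximum events in a window: 1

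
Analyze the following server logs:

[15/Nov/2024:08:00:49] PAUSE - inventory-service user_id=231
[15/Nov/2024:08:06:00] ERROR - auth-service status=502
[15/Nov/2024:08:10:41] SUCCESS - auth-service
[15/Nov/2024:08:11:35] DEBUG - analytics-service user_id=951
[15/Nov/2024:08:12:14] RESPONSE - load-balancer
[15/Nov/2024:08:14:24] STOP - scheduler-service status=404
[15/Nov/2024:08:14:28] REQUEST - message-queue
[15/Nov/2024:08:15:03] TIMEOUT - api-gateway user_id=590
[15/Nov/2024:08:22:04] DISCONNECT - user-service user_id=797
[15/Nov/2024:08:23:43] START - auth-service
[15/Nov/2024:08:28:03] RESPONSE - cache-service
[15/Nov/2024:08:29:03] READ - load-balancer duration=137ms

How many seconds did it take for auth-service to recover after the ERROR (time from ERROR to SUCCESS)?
281

To calculate recovery time:

1. Find ERROR event for auth-service: 15/Nov/2024:08:06:00
2. Find next SUCCESS event for auth-service: 15/Nov/2024:08:10:41
3. Recovery time: 15/Nov/2024:08:10:41 - 15/Nov/2024:08:06:00 = 281 seconds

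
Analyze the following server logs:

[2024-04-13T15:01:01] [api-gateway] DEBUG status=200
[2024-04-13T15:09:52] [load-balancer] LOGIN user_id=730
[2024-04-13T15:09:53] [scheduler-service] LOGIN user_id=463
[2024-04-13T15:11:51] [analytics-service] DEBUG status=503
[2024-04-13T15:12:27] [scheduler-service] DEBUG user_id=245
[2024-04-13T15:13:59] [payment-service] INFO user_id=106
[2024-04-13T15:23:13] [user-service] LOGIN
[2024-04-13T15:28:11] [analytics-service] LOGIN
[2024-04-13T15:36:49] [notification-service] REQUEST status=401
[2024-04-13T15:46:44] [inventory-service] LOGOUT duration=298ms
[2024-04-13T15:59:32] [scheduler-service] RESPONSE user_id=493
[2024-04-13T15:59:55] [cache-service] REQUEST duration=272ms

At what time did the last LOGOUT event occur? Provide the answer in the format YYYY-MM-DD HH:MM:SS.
2024-04-13 15:46:44

To find the last event:

1. Filter for all LOGOUT events
2. Sort by timestamp
3. Select the last one
4. Timestamp: 2024-04-13 15:46:44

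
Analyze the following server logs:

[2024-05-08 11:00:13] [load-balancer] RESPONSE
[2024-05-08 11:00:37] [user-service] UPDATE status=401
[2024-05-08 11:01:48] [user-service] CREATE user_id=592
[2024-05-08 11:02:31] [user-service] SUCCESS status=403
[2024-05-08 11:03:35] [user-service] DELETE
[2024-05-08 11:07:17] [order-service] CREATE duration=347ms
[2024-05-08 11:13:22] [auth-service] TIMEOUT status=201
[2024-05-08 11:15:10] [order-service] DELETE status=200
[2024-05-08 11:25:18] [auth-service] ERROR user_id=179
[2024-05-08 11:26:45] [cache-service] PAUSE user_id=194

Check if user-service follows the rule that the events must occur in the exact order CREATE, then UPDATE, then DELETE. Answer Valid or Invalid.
Invalid

To validate ordering:

1. Required order: CREATE → UPDATE → DELETE
2. Rule: the events must occur in the exact order CREATE, then UPDATE, then DELETE
3. Check actual order of events for user-service
4. Result: Invalid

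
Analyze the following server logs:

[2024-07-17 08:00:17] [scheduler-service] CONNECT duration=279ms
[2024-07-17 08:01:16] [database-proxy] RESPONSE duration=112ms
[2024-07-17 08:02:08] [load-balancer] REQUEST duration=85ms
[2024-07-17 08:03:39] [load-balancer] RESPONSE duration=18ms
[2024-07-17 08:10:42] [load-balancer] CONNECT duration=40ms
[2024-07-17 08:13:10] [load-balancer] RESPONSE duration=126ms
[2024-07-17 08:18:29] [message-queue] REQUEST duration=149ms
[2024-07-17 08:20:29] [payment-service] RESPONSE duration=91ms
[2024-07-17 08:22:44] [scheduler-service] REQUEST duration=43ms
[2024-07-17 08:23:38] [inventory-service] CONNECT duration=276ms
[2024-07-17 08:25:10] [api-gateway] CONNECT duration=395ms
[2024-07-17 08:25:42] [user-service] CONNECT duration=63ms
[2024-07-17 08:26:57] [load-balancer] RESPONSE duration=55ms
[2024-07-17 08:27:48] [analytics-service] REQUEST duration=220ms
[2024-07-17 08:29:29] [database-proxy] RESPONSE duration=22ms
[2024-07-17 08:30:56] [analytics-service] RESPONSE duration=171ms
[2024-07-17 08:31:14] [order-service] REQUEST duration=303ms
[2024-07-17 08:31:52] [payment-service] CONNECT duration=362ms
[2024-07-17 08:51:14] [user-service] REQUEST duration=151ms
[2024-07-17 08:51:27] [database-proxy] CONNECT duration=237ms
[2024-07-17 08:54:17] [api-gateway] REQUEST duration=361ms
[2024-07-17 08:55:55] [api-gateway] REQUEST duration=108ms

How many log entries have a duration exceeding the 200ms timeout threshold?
8

To count timeouts:

1. Threshold: 200ms
2. Extract duration from each log entry
3. Count entries where duration > 200
4. Timeout count: 8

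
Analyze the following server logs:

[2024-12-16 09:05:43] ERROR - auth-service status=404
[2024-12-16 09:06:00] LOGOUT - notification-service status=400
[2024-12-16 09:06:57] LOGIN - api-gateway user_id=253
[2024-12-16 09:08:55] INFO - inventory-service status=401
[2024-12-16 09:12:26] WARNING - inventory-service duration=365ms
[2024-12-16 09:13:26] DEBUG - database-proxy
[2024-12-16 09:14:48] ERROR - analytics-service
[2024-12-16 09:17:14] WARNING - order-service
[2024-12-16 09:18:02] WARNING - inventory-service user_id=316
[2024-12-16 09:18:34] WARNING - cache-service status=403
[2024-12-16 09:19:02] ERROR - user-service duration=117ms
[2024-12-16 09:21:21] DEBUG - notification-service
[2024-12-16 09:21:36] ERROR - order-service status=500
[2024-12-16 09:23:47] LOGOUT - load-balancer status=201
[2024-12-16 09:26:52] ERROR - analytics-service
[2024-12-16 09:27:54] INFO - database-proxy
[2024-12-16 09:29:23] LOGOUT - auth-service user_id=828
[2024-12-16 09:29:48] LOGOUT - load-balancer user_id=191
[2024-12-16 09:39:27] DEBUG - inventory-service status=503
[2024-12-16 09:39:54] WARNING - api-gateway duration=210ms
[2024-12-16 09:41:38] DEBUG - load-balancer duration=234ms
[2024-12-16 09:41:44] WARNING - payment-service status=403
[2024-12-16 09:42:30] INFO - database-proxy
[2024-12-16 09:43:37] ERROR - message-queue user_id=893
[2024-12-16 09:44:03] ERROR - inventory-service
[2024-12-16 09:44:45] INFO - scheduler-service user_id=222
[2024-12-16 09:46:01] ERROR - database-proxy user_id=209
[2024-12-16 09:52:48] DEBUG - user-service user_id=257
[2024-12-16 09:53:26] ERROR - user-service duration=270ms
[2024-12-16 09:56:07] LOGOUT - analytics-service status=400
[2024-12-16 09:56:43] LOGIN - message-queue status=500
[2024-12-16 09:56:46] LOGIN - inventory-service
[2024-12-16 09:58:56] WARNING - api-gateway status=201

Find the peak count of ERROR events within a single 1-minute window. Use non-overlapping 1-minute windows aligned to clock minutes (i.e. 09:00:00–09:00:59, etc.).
1

To find the burst window:

1. Divide the log period into non-overlapping 1-minute windows starting at 09:00
2. Count ERROR events in each window
3. Find the window with maximum count
4. Maximum events in a window: 1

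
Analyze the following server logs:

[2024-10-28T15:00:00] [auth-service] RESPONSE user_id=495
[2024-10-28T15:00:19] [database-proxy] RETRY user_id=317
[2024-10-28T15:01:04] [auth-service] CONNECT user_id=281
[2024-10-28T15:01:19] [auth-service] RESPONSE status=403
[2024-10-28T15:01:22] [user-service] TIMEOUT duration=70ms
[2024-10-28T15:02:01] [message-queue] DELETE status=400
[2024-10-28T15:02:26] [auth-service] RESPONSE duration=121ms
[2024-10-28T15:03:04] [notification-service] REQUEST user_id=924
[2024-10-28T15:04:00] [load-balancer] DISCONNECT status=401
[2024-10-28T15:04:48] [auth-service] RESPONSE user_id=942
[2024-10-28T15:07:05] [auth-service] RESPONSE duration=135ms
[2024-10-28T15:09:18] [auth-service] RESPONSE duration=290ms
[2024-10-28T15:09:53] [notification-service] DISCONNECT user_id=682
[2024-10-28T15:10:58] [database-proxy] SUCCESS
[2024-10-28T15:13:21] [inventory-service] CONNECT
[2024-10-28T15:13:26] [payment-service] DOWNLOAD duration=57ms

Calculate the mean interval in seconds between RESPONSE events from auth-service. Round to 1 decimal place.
111.6

To calculate average interval:

1. Find all RESPONSE events for auth-service in order
2. Calculate time gaps between consecutive events
3. Compute mean of gaps: 558 / 5 = 111.6 seconds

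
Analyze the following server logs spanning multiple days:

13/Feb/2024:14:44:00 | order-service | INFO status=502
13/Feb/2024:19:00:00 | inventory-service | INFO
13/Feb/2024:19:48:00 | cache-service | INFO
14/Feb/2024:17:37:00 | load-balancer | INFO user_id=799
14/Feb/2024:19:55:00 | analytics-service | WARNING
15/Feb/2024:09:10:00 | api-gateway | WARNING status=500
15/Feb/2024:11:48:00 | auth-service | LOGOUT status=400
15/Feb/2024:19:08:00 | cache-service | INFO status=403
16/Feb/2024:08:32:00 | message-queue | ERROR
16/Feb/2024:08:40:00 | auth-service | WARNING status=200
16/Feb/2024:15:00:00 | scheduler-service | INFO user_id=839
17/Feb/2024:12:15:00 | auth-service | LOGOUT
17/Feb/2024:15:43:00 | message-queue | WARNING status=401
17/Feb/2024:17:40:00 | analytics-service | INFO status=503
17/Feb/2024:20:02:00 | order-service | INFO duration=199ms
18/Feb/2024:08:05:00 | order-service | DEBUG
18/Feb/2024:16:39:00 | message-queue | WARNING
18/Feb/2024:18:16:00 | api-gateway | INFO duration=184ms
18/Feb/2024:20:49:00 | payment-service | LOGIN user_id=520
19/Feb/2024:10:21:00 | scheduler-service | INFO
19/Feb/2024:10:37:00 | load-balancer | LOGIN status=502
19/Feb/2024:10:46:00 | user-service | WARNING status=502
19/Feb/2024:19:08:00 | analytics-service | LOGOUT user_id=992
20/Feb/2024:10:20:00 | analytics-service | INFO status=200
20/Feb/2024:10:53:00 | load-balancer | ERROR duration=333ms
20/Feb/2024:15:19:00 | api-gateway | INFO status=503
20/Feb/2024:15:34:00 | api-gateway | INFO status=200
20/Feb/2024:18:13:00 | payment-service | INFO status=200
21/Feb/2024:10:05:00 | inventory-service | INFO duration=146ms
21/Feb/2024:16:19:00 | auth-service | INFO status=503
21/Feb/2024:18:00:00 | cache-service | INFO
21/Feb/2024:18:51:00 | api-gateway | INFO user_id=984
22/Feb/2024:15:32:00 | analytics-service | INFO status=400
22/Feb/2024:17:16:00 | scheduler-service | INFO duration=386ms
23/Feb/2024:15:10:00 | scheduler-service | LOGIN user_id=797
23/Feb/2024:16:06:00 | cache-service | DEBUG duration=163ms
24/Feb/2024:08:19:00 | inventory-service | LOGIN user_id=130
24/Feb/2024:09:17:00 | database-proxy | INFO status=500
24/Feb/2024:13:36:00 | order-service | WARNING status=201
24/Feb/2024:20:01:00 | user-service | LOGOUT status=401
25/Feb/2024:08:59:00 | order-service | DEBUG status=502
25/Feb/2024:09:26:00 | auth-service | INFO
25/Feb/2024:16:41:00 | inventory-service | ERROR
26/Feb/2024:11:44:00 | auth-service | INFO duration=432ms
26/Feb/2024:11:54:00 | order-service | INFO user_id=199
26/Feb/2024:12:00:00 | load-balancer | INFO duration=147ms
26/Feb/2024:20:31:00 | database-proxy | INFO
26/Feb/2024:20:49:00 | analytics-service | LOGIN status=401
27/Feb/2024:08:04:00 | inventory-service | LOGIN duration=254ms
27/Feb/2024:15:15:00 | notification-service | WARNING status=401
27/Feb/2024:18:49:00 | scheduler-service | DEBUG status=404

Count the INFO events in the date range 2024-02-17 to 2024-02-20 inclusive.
8

To filter by date range:

1. Date range: 2024-02-17 through 2024-02-20, both dates inclusive
2. Filter for INFO events whose date falls in this range
3. Count matching events: 8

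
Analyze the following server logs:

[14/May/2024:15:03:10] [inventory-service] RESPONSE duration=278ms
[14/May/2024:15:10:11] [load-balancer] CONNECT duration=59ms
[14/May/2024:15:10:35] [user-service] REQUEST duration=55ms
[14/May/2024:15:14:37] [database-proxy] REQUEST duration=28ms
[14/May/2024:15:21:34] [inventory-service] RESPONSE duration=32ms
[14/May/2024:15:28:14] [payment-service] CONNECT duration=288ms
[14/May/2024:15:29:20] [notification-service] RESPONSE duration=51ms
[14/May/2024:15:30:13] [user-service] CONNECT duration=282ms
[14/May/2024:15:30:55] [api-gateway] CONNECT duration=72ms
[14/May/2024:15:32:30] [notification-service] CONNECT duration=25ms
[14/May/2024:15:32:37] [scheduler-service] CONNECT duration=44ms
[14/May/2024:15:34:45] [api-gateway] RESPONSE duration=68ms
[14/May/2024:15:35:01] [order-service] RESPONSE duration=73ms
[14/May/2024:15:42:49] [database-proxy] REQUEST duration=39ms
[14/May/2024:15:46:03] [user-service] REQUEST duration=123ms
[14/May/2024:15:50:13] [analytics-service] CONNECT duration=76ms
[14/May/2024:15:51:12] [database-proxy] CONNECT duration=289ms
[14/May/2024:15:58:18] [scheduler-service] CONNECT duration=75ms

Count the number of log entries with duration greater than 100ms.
5

To count timeouts:

1. Threshold: 100ms
2. Extract duration from each log entry
3. Count entries where duration > 100
4. Timeout count: 5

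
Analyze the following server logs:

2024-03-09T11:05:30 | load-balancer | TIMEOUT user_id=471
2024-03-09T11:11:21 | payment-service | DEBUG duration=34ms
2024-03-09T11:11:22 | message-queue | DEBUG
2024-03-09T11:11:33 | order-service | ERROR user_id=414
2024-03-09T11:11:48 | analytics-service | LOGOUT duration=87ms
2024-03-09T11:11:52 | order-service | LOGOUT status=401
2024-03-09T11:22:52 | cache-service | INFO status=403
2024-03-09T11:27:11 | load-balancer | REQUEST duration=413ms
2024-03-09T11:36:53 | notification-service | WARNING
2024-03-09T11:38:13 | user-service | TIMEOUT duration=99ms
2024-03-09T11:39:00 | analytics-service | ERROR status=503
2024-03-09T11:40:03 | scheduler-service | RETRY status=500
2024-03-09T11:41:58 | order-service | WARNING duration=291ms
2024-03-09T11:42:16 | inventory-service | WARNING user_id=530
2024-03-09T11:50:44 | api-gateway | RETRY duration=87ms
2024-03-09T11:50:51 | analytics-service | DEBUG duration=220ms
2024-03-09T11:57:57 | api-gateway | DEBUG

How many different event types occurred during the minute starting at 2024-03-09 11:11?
3

To count unique event types:

1. Filter events in the minute starting at 2024-03-09 11:11
2. Extract event types from matching entries
3. Count unique types: 3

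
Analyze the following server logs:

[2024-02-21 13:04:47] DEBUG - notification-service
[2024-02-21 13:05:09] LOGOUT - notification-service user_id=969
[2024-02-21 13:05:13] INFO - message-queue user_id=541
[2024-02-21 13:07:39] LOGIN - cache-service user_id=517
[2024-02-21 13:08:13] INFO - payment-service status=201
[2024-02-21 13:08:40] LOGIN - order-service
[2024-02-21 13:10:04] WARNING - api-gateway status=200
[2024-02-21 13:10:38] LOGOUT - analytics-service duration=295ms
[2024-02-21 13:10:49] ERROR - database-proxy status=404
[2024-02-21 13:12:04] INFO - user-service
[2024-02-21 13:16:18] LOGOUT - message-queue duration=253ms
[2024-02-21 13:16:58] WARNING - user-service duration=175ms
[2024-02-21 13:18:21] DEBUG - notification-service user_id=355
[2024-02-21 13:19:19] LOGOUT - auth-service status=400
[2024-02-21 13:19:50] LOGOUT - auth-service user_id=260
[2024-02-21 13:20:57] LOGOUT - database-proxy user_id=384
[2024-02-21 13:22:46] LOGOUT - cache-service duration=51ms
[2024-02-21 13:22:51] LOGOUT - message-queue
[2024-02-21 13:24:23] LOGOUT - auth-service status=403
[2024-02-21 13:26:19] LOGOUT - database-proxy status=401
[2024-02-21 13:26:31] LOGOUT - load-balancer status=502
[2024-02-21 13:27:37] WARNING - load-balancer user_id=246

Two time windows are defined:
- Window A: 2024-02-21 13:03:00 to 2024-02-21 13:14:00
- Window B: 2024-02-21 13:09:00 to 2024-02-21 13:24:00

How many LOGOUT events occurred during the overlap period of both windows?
1

To find overlap events:

1. Window A: 2024-02-21 13:03:00 to 2024-02-21 13:14:00
2. Window B: 2024-02-21 13:09:00 to 2024-02-21 13:24:00
3. Overlap period: 2024-02-21 13:09:00 to 2024-02-21 13:14:00
4. Count LOGOUT events in overlap: 1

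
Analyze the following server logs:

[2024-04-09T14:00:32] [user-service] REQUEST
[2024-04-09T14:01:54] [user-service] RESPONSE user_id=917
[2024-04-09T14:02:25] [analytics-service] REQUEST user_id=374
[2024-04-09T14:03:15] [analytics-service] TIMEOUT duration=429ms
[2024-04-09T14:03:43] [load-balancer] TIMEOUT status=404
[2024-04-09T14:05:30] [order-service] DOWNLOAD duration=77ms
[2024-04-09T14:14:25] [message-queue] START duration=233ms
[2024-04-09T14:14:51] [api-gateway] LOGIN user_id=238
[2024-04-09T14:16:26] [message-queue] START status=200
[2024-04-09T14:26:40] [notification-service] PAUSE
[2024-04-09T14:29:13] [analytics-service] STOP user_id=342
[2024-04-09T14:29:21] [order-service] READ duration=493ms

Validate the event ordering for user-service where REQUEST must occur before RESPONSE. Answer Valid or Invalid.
Valid

To validate ordering:

1. Required order: REQUEST → RESPONSE
2. Rule: REQUEST must occur before RESPONSE
3. Check actual order of events for user-service
4. Result: Valid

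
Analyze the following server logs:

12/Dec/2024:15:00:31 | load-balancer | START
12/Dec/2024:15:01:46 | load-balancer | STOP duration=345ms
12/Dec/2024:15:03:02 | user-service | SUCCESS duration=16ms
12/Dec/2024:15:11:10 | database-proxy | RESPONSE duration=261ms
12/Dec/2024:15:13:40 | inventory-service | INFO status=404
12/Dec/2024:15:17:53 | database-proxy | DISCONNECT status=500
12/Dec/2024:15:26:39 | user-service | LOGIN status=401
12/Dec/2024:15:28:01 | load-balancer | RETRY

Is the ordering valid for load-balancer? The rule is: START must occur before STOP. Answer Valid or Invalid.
Valid

To validate ordering:

1. Required order: START → STOP
2. Rule: START must occur before STOP
3. Check actual order of events for load-balancer
4. Result: Valid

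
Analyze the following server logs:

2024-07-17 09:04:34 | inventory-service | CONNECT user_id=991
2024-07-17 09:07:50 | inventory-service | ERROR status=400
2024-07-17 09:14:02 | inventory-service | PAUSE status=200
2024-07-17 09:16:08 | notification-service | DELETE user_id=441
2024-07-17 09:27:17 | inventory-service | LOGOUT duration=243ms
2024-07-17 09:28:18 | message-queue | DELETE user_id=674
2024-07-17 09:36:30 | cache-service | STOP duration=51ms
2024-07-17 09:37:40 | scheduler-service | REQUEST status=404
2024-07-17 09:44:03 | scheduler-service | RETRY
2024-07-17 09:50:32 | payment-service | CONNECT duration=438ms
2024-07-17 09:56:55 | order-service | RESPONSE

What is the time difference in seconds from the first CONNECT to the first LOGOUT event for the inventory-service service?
1363

To find the time between events:

1. Locate the first CONNECT event for inventory-service: 2024-07-17 09:04:34
2. Locate the first LOGOUT event for inventory-service: 2024-07-17 09:27:17
3. Calculate the difference: 2024-07-17 09:27:17 - 2024-07-17 09:04:34 = 1363 seconds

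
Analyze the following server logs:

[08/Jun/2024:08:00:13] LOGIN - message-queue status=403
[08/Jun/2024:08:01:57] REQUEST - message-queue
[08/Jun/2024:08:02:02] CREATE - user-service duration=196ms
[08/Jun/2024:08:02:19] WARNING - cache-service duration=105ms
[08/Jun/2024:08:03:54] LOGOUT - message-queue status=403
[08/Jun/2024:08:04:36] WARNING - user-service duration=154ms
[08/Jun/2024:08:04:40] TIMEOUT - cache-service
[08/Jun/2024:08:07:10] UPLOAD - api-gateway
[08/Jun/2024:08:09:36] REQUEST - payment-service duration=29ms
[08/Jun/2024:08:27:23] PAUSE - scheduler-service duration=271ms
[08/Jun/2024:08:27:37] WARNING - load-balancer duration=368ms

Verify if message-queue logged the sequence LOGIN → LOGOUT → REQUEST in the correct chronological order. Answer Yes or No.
No

To verify sequence order:

1. Find all events in sequence LOGIN → LOGOUT → REQUEST for message-queue
2. Extract their timestamps
3. Check if timestamps are in ascending order
4. Result: No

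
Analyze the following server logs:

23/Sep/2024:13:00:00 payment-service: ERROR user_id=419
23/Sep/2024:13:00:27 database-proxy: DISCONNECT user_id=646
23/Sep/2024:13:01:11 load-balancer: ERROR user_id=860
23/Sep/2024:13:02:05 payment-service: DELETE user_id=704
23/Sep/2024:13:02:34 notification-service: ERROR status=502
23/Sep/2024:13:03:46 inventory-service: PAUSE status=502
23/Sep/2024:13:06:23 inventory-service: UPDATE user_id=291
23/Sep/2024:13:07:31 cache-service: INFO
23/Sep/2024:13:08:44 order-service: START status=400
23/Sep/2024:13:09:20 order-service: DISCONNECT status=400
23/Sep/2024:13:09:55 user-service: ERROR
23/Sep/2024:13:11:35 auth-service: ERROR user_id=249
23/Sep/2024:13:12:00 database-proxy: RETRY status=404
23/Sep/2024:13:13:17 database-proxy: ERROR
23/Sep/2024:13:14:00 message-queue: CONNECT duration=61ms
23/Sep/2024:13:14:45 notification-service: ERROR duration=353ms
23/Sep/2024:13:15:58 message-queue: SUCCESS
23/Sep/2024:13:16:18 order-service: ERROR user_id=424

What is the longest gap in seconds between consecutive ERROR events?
441

To find the longest gap:

1. Extract all ERROR events in chronological order
2. Calculate time differences between consecutive events
3. Find the maximum difference
4. Longest gap: 441 seconds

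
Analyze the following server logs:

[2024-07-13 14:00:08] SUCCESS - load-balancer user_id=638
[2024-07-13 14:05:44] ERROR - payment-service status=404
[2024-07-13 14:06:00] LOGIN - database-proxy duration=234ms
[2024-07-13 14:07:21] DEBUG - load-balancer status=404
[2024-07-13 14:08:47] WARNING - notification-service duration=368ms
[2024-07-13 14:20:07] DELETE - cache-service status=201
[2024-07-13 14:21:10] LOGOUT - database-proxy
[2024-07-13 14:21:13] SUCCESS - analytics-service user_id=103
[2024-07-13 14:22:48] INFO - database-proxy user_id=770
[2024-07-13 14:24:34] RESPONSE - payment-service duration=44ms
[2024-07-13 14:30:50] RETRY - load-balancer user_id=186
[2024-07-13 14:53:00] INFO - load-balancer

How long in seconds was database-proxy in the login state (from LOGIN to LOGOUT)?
910

To calculate state duration:

1. Find LOGIN event for database-proxy: 2024-07-13 14:06:00
2. Find LOGOUT event for database-proxy: 2024-07-13 14:21:10
3. Calculate duration: 2024-07-13 14:21:10 - 2024-07-13 14:06:00 = 910 seconds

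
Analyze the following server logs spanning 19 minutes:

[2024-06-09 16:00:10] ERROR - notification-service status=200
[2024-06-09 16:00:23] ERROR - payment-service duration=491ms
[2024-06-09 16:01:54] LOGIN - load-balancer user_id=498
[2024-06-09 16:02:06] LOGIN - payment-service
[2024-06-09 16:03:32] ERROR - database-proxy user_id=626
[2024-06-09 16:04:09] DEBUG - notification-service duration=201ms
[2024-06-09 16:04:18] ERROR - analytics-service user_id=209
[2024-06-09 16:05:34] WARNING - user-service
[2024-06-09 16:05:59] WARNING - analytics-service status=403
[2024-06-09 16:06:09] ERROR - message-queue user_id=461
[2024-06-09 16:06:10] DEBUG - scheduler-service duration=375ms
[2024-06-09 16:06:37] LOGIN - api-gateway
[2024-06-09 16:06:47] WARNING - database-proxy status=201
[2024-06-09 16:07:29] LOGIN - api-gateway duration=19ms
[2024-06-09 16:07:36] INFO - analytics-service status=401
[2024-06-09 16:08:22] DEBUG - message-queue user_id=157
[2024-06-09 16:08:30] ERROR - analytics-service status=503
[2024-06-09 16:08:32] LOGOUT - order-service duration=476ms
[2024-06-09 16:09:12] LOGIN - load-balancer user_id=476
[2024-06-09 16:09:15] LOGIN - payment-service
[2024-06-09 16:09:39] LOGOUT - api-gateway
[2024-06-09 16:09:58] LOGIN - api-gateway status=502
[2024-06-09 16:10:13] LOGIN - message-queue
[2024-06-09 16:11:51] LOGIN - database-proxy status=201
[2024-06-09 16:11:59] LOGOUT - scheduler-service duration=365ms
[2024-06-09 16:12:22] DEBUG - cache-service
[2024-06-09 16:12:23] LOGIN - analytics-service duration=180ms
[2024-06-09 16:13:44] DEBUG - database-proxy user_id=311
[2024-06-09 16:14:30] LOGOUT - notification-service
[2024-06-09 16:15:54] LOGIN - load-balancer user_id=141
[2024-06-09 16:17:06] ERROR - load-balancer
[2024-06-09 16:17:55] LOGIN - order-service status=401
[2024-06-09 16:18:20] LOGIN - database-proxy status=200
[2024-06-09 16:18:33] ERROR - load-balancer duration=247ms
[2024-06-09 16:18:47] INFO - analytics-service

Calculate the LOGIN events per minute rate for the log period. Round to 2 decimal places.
0.68

To calculate the rate:

1. Count total LOGIN events: 13
2. Total time period: 19 minutes
3. Rate = 13 / 19 = 0.68 events per minute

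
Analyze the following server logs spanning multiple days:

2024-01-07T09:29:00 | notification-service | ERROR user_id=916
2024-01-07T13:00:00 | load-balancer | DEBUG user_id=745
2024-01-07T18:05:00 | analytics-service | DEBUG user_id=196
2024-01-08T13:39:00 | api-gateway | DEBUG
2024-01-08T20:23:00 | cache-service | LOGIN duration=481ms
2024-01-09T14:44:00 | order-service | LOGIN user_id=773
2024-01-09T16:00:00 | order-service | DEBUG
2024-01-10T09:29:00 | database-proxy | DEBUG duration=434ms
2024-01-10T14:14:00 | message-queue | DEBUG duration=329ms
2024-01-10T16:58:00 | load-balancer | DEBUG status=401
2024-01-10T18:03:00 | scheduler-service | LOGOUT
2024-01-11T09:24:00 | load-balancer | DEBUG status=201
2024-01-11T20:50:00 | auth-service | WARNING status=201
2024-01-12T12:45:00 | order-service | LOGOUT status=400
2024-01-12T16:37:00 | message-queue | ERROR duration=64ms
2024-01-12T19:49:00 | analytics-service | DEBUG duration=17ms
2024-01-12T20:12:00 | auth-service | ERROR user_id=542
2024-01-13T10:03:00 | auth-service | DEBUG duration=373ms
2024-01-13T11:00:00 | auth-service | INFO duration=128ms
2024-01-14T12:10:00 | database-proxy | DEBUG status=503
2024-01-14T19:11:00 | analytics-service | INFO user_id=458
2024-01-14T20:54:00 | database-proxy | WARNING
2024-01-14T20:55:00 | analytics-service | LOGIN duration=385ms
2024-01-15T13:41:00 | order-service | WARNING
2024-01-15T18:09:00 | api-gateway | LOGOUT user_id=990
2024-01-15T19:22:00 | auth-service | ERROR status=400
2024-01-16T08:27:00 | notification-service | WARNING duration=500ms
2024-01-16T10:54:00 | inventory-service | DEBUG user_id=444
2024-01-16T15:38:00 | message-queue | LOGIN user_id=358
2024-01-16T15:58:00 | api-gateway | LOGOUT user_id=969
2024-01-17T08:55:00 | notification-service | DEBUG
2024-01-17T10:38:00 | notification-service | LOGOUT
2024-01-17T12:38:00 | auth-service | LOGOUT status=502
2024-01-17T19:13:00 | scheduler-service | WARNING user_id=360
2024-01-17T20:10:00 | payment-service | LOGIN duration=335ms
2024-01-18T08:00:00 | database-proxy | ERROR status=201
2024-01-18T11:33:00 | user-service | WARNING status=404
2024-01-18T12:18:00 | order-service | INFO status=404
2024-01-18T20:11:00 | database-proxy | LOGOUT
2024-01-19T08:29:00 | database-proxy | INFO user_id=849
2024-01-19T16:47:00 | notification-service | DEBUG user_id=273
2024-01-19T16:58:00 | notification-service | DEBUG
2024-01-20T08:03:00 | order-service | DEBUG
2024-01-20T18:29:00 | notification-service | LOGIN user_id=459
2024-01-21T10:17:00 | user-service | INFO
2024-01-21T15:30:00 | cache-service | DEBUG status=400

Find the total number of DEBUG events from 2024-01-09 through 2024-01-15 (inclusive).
8

To filter by date range:

1. Date range: 2024-01-09 through 2024-01-15, both dates inclusive
2. Filter for DEBUG events whose date falls in this range
3. Count matching events: 8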